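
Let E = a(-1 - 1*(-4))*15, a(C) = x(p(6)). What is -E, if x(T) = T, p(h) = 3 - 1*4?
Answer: 15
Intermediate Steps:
p(h) = -1 (p(h) = 3 - 4 = -1)
a(C) = -1
E = -15 (E = -1*15 = -15)
-E = -1*(-15) = 15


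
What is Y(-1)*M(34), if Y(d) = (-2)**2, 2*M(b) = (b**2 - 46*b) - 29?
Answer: -874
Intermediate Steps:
M(b) = -29/2 + b**2/2 - 23*b (M(b) = ((b**2 - 46*b) - 29)/2 = (-29 + b**2 - 46*b)/2 = -29/2 + b**2/2 - 23*b)
Y(d) = 4
Y(-1)*M(34) = 4*(-29/2 + (1/2)*34**2 - 23*34) = 4*(-29/2 + (1/2)*1156 - 782) = 4*(-29/2 + 578 - 782) = 4*(-437/2) = -874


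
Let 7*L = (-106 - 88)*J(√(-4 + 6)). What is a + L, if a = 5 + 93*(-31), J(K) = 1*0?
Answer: -2878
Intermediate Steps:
J(K) = 0
a = -2878 (a = 5 - 2883 = -2878)
L = 0 (L = ((-106 - 88)*0)/7 = (-194*0)/7 = (⅐)*0 = 0)
a + L = -2878 + 0 = -2878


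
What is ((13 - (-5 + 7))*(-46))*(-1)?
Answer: 506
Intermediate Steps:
((13 - (-5 + 7))*(-46))*(-1) = ((13 - 1*2)*(-46))*(-1) = ((13 - 2)*(-46))*(-1) = (11*(-46))*(-1) = -506*(-1) = 506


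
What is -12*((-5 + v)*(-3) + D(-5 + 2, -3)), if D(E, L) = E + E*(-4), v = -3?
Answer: -396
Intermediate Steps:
D(E, L) = -3*E (D(E, L) = E - 4*E = -3*E)
-12*((-5 + v)*(-3) + D(-5 + 2, -3)) = -12*((-5 - 3)*(-3) - 3*(-5 + 2)) = -12*(-8*(-3) - 3*(-3)) = -12*(24 + 9) = -12*33 = -396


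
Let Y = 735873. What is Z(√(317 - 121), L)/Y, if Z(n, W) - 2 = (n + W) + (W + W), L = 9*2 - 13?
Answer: 31/735873 ≈ 4.2127e-5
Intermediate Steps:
L = 5 (L = 18 - 13 = 5)
Z(n, W) = 2 + n + 3*W (Z(n, W) = 2 + ((n + W) + (W + W)) = 2 + ((W + n) + 2*W) = 2 + (n + 3*W) = 2 + n + 3*W)
Z(√(317 - 121), L)/Y = (2 + √(317 - 121) + 3*5)/735873 = (2 + √196 + 15)*(1/735873) = (2 + 14 + 15)*(1/735873) = 31*(1/735873) = 31/735873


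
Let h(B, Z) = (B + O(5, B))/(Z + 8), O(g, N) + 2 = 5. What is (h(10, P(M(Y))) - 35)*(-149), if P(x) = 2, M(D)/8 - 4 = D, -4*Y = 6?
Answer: 50213/10 ≈ 5021.3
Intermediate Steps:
Y = -3/2 (Y = -1/4*6 = -3/2 ≈ -1.5000)
M(D) = 32 + 8*D
O(g, N) = 3 (O(g, N) = -2 + 5 = 3)
h(B, Z) = (3 + B)/(8 + Z) (h(B, Z) = (B + 3)/(Z + 8) = (3 + B)/(8 + Z))
(h(10, P(M(Y))) - 35)*(-149) = ((3 + 10)/(8 + 2) - 35)*(-149) = (13/10 - 35)*(-149) = -337/10*(-149) = 50213/10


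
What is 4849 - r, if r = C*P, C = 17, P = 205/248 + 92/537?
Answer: 643511107/133176 ≈ 4832.0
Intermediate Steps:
P = 132901/133176 (P = 205*(1/248) + 92*(1/537) = 205/248 + 92/537 = 132901/133176 ≈ 0.99794)
r = 2259317/133176 (r = 17*(132901/133176) = 2259317/133176 ≈ 16.965)
4849 - r = 4849 - 1*2259317/133176 = 4849 - 2259317/133176 = 643511107/133176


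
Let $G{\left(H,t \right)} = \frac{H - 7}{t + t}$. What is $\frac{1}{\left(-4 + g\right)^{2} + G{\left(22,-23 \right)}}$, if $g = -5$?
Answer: $\frac{46}{3711} \approx 0.012396$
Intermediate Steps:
$G{\left(H,t \right)} = \frac{-7 + H}{2 t}$
$\frac{1}{\left(-4 + g\right)^{2} + G{\left(22,-23 \right)}} = \frac{1}{\left(-4 - 5\right)^{2} + \frac{-7 + 22}{2 \left(-23\right)}} = \frac{1}{\left(-9\right)^{2} + \frac{1}{2} \left(- \frac{1}{23}\right) 15} = \frac{1}{81 - \frac{15}{46}} = \frac{1}{\frac{3711}{46}} = \frac{46}{3711}$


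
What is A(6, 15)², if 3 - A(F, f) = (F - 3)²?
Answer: 36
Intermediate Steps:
A(F, f) = 3 - (-3 + F)² (A(F, f) = 3 - (F - 3)² = 3 - (-3 + F)²)
A(6, 15)² = (3 - (-3 + 6)²)² = (3 - 1*3²)² = (3 - 1*9)² = (3 - 9)² = (-6)² = 36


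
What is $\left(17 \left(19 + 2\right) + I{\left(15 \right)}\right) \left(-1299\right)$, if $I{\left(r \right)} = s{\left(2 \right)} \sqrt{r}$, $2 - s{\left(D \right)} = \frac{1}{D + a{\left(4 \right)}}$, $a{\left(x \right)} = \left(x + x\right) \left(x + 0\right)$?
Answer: $-463743 - \frac{87033 \sqrt{15}}{34} \approx -4.7366 \cdot 10^{5}$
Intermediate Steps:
$a{\left(x \right)} = 2 x^{2}$ ($a{\left(x \right)} = 2 x x = 2 x^{2}$)
$s{\left(D \right)} = 2 - \frac{1}{32 + D}$ ($s{\left(D \right)} = 2 - \frac{1}{D + 2 \cdot 4^{2}} = 2 - \frac{1}{D + 2 \cdot 16} = 2 - \frac{1}{D + 32} = 2 - \frac{1}{32 + D}$)
$I{\left(r \right)} = \frac{67 \sqrt{r}}{34}$ ($I{\left(r \right)} = \frac{63 + 2 \cdot 2}{32 + 2} \sqrt{r} = \frac{63 + 4}{34} \sqrt{r} = \frac{1}{34} \cdot 67 \sqrt{r} = \frac{67 \sqrt{r}}{34}$)
$\left(17 \left(19 + 2\right) + I{\left(15 \right)}\right) \left(-1299\right) = \left(17 \left(19 + 2\right) + \frac{67 \sqrt{15}}{34}\right) \left(-1299\right) = \left(17 \cdot 21 + \frac{67 \sqrt{15}}{34}\right) \left(-1299\right) = \left(357 + \frac{67 \sqrt{15}}{34}\right) \left(-1299\right) = -463743 - \frac{87033 \sqrt{15}}{34}$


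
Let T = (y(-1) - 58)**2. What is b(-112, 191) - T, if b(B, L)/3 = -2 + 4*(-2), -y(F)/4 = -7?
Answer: -930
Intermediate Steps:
y(F) = 28 (y(F) = -4*(-7) = 28)
b(B, L) = -30 (b(B, L) = 3*(-2 + 4*(-2)) = 3*(-2 - 8) = 3*(-10) = -30)
T = 900 (T = (28 - 58)**2 = (-30)**2 = 900)
b(-112, 191) - T = -30 - 1*900 = -30 - 900 = -930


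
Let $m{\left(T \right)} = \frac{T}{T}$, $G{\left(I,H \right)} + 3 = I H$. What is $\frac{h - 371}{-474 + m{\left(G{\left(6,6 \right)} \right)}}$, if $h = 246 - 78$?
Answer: $\frac{203}{473} \approx 0.42918$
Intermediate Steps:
$G{\left(I,H \right)} = -3 + H I$ ($G{\left(I,H \right)} = -3 + I H = -3 + H I$)
$m{\left(T \right)} = 1$
$h = 168$ ($h = 246 - 78 = 168$)
$\frac{h - 371}{-474 + m{\left(G{\left(6,6 \right)} \right)}} = \frac{168 - 371}{-474 + 1} = - \frac{203}{-473} = \left(-203\right) \left(- \frac{1}{473}\right) = \frac{203}{473}$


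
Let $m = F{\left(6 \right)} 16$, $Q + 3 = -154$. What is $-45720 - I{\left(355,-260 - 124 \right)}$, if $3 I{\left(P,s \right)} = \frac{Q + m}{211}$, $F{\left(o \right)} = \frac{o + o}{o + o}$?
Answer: $- \frac{9646873}{211} \approx -45720.0$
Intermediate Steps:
$Q = -157$ ($Q = -3 - 154 = -157$)
$F{\left(o \right)} = 1$ ($F{\left(o \right)} = \frac{2 o}{2 o} = 2 o \frac{1}{2 o} = 1$)
$m = 16$ ($m = 1 \cdot 16 = 16$)
$I{\left(P,s \right)} = - \frac{47}{211}$ ($I{\left(P,s \right)} = \frac{\left(-157 + 16\right) \frac{1}{211}}{3} = \frac{\left(-141\right) \frac{1}{211}}{3} = \frac{1}{3} \left(- \frac{141}{211}\right) = - \frac{47}{211}$)
$-45720 - I{\left(355,-260 - 124 \right)} = -45720 - - \frac{47}{211} = -45720 + \frac{47}{211} = - \frac{9646873}{211}$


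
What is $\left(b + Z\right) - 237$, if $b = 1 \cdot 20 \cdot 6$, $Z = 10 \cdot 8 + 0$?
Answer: $-37$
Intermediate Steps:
$Z = 80$ ($Z = 80 + 0 = 80$)
$b = 120$ ($b = 20 \cdot 6 = 120$)
$\left(b + Z\right) - 237 = \left(120 + 80\right) - 237 = 200 - 237 = -37$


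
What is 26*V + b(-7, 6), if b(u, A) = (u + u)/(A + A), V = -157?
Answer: -24499/6 ≈ -4083.2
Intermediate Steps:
b(u, A) = u/A (b(u, A) = (2*u)/((2*A)) = (2*u)*(1/(2*A)) = u/A)
26*V + b(-7, 6) = 26*(-157) - 7/6 = -4082 - 7*⅙ = -4082 - 7/6 = -24499/6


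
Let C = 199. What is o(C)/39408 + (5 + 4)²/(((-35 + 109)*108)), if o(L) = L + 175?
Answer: 3577/182262 ≈ 0.019626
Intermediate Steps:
o(L) = 175 + L
o(C)/39408 + (5 + 4)²/(((-35 + 109)*108)) = (175 + 199)/39408 + (5 + 4)²/(((-35 + 109)*108)) = 374*(1/39408) + 9²/((74*108)) = 187/19704 + 81/7992 = 187/19704 + 81*(1/7992) = 187/19704 + 3/296 = 3577/182262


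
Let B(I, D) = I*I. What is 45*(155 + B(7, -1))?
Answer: 9180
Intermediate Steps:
B(I, D) = I²
45*(155 + B(7, -1)) = 45*(155 + 7²) = 45*(155 + 49) = 45*204 = 9180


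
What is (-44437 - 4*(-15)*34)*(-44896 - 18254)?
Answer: 2677370550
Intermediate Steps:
(-44437 - 4*(-15)*34)*(-44896 - 18254) = (-44437 + 60*34)*(-63150) = (-44437 + 2040)*(-63150) = -42397*(-63150) = 2677370550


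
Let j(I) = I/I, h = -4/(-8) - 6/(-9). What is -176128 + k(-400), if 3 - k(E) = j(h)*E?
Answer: -175725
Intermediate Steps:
h = 7/6 (h = -4*(-1/8) - 6*(-1/9) = 1/2 + 2/3 = 7/6 ≈ 1.1667)
j(I) = 1
k(E) = 3 - E
-176128 + k(-400) = -176128 + (3 - 1*(-400)) = -176128 + (3 + 400) = -176128 + 403 = -175725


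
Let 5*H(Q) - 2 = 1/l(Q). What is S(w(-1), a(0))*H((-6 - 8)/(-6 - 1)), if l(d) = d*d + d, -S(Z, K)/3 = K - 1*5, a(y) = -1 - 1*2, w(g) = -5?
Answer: 52/5 ≈ 10.400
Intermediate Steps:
a(y) = -3 (a(y) = -1 - 2 = -3)
S(Z, K) = 15 - 3*K (S(Z, K) = -3*(K - 1*5) = -3*(K - 5) = -3*(-5 + K) = 15 - 3*K)
l(d) = d + d² (l(d) = d² + d = d + d²)
H(Q) = ⅖ + 1/(5*Q*(1 + Q)) (H(Q) = ⅖ + 1/(5*((Q*(1 + Q)))) = ⅖ + (1/(Q*(1 + Q)))/5 = ⅖ + 1/(5*Q*(1 + Q)))
S(w(-1), a(0))*H((-6 - 8)/(-6 - 1)) = (15 - 3*(-3))*((1 + 2*((-6 - 8)/(-6 - 1))*(1 + (-6 - 8)/(-6 - 1)))/(5*(((-6 - 8)/(-6 - 1)))*(1 + (-6 - 8)/(-6 - 1)))) = (15 + 9)*((1 + 2*(-14/(-7))*(1 - 14/(-7)))/(5*((-14/(-7)))*(1 - 14/(-7)))) = 24*((1 + 2*(-14*(-⅐))*(1 - 14*(-⅐)))/(5*((-14*(-⅐)))*(1 - 14*(-⅐)))) = 24*((⅕)*(1 + 2*2*(1 + 2))/(2*(1 + 2))) = 24*((⅕)*(½)*(1 + 2*2*3)/3) = 24*((⅕)*(½)*(⅓)*(1 + 12)) = 24*((⅕)*(½)*(⅓)*13) = 24*(13/30) = 52/5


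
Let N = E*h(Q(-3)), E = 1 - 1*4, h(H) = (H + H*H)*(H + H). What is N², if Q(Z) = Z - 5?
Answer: 7225344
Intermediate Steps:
Q(Z) = -5 + Z
h(H) = 2*H*(H + H²) (h(H) = (H + H²)*(2*H) = 2*H*(H + H²))
E = -3 (E = 1 - 4 = -3)
N = 2688 (N = -6*(-5 - 3)²*(1 + (-5 - 3)) = -6*(-8)²*(1 - 8) = -6*64*(-7) = -3*(-896) = 2688)
N² = 2688² = 7225344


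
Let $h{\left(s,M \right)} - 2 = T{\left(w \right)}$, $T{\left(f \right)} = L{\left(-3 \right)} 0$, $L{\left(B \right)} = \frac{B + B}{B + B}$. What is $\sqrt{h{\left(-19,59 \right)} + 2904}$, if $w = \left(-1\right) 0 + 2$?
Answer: $\sqrt{2906} \approx 53.907$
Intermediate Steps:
$w = 2$ ($w = 0 + 2 = 2$)
$L{\left(B \right)} = 1$ ($L{\left(B \right)} = \frac{2 B}{2 B} = 2 B \frac{1}{2 B} = 1$)
$T{\left(f \right)} = 0$ ($T{\left(f \right)} = 1 \cdot 0 = 0$)
$h{\left(s,M \right)} = 2$ ($h{\left(s,M \right)} = 2 + 0 = 2$)
$\sqrt{h{\left(-19,59 \right)} + 2904} = \sqrt{2 + 2904} = \sqrt{2906}$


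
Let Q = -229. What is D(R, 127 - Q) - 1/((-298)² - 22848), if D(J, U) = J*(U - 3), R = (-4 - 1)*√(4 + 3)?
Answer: -1/65956 - 1765*√7 ≈ -4669.8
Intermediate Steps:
R = -5*√7 ≈ -13.229
D(J, U) = J*(-3 + U)
D(R, 127 - Q) - 1/((-298)² - 22848) = (-5*√7)*(-3 + (127 - 1*(-229))) - 1/((-298)² - 22848) = (-5*√7)*(-3 + (127 + 229)) - 1/(88804 - 22848) = (-5*√7)*(-3 + 356) - 1/65956 = -5*√7*353 - 1*1/65956 = -1765*√7 - 1/65956 = -1/65956 - 1765*√7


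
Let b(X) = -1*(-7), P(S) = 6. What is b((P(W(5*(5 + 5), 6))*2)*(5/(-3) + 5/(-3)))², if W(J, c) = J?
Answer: 49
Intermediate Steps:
b(X) = 7
b((P(W(5*(5 + 5), 6))*2)*(5/(-3) + 5/(-3)))² = 7² = 49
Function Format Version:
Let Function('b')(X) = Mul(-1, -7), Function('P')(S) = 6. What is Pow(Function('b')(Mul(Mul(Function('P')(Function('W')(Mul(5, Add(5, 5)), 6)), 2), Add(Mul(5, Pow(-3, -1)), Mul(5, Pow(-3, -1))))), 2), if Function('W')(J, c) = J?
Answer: 49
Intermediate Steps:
Function('b')(X) = 7
Pow(Function('b')(Mul(Mul(Function('P')(Function('W')(Mul(5, Add(5, 5)), 6)), 2), Add(Mul(5, Pow(-3, -1)), Mul(5, Pow(-3, -1))))), 2) = Pow(7, 2) = 49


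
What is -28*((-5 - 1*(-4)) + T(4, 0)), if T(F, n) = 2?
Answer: -28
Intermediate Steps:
-28*((-5 - 1*(-4)) + T(4, 0)) = -28*((-5 - 1*(-4)) + 2) = -28*((-5 + 4) + 2) = -28*(-1 + 2) = -28*1 = -28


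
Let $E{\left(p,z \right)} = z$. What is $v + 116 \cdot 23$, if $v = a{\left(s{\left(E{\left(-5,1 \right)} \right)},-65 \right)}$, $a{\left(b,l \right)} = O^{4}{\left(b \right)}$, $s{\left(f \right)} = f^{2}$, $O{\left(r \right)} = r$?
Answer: $2669$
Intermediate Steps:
$a{\left(b,l \right)} = b^{4}$
$v = 1$ ($v = \left(1^{2}\right)^{4} = 1^{4} = 1$)
$v + 116 \cdot 23 = 1 + 116 \cdot 23 = 1 + 2668 = 2669$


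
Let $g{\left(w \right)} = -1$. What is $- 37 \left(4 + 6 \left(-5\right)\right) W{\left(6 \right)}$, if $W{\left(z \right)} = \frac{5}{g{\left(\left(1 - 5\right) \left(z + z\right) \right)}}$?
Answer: $-4810$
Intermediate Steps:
$W{\left(z \right)} = -5$ ($W{\left(z \right)} = \frac{5}{-1} = 5 \left(-1\right) = -5$)
$- 37 \left(4 + 6 \left(-5\right)\right) W{\left(6 \right)} = - 37 \left(4 + 6 \left(-5\right)\right) \left(-5\right) = - 37 \left(4 - 30\right) \left(-5\right) = \left(-37\right) \left(-26\right) \left(-5\right) = 962 \left(-5\right) = -4810$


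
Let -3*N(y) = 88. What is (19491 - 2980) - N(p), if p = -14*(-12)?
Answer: 49621/3 ≈ 16540.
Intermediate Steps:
p = 168
N(y) = -88/3 (N(y) = -⅓*88 = -88/3)
(19491 - 2980) - N(p) = (19491 - 2980) - 1*(-88/3) = 16511 + 88/3 = 49621/3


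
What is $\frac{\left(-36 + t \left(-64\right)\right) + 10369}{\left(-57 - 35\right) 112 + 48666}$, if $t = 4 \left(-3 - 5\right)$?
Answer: $\frac{12381}{38362} \approx 0.32274$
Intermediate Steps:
$t = -32$ ($t = 4 \left(-8\right) = -32$)
$\frac{\left(-36 + t \left(-64\right)\right) + 10369}{\left(-57 - 35\right) 112 + 48666} = \frac{\left(-36 - -2048\right) + 10369}{\left(-57 - 35\right) 112 + 48666} = \frac{\left(-36 + 2048\right) + 10369}{\left(-92\right) 112 + 48666} = \frac{2012 + 10369}{-10304 + 48666} = \frac{12381}{38362}$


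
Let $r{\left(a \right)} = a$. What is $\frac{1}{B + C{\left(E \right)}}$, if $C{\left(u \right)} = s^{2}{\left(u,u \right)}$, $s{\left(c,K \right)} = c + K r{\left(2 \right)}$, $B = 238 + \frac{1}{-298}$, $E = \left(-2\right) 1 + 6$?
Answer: $\frac{298}{113835} \approx 0.0026178$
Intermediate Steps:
$E = 4$ ($E = -2 + 6 = 4$)
$B = \frac{70923}{298}$ ($B = 238 - \frac{1}{298} = \frac{70923}{298} \approx 238.0$)
$s{\left(c,K \right)} = c + 2 K$ ($s{\left(c,K \right)} = c + K 2 = c + 2 K$)
$C{\left(u \right)} = 9 u^{2}$ ($C{\left(u \right)} = \left(u + 2 u\right)^{2} = \left(3 u\right)^{2} = 9 u^{2}$)
$\frac{1}{B + C{\left(E \right)}} = \frac{1}{\frac{70923}{298} + 9 \cdot 4^{2}} = \frac{1}{\frac{70923}{298} + 9 \cdot 16} = \frac{1}{\frac{70923}{298} + 144} = \frac{1}{\frac{113835}{298}} = \frac{298}{113835}$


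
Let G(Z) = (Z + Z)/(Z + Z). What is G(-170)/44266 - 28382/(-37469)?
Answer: 1256395081/1658602754 ≈ 0.75750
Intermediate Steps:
G(Z) = 1 (G(Z) = (2*Z)/((2*Z)) = (2*Z)*(1/(2*Z)) = 1)
G(-170)/44266 - 28382/(-37469) = 1/44266 - 28382/(-37469) = 1*(1/44266) - 28382*(-1/37469) = 1/44266 + 28382/37469 = 1256395081/1658602754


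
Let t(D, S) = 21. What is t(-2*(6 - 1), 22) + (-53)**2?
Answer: 2830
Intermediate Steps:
t(-2*(6 - 1), 22) + (-53)**2 = 21 + (-53)**2 = 21 + 2809 = 2830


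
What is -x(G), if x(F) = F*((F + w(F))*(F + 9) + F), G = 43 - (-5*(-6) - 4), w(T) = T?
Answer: -15317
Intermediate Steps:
G = 17 (G = 43 - (30 - 4) = 43 - 1*26 = 43 - 26 = 17)
x(F) = F*(F + 2*F*(9 + F)) (x(F) = F*((F + F)*(F + 9) + F) = F*((2*F)*(9 + F) + F) = F*(2*F*(9 + F) + F) = F*(F + 2*F*(9 + F)))
-x(G) = -17²*(19 + 2*17) = -289*(19 + 34) = -289*53 = -1*15317 = -15317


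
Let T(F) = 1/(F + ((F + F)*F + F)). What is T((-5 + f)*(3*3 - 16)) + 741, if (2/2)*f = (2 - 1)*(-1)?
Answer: 2676493/3612 ≈ 741.00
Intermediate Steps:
f = -1 (f = (2 - 1)*(-1) = 1*(-1) = -1)
T(F) = 1/(2*F + 2*F**2) (T(F) = 1/(F + ((2*F)*F + F)) = 1/(F + (2*F**2 + F)) = 1/(F + (F + 2*F**2)) = 1/(2*F + 2*F**2))
T((-5 + f)*(3*3 - 16)) + 741 = 1/(2*(((-5 - 1)*(3*3 - 16)))*(1 + (-5 - 1)*(3*3 - 16))) + 741 = 1/(2*((-6*(9 - 16)))*(1 - 6*(9 - 16))) + 741 = 1/(2*((-6*(-7)))*(1 - 6*(-7))) + 741 = (1/2)/(42*(1 + 42)) + 741 = (1/2)*(1/42)/43 + 741 = (1/2)*(1/42)*(1/43) + 741 = 1/3612 + 741 = 2676493/3612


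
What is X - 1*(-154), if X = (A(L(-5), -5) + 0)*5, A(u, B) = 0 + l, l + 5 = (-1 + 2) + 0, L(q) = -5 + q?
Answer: 134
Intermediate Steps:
l = -4 (l = -5 + ((-1 + 2) + 0) = -5 + (1 + 0) = -5 + 1 = -4)
A(u, B) = -4 (A(u, B) = 0 - 4 = -4)
X = -20 (X = (-4 + 0)*5 = -4*5 = -20)
X - 1*(-154) = -20 - 1*(-154) = -20 + 154 = 134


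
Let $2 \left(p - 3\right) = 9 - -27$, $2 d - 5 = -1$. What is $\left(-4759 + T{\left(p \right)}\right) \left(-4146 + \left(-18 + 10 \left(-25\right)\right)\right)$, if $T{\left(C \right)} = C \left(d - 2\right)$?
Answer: $21006226$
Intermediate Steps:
$d = 2$ ($d = \frac{5}{2} + \frac{1}{2} \left(-1\right) = \frac{5}{2} - \frac{1}{2} = 2$)
$p = 21$ ($p = 3 + \frac{9 - -27}{2} = 3 + \frac{9 + 27}{2} = 3 + \frac{1}{2} \cdot 36 = 3 + 18 = 21$)
$T{\left(C \right)} = 0$ ($T{\left(C \right)} = C \left(2 - 2\right) = C 0 = 0$)
$\left(-4759 + T{\left(p \right)}\right) \left(-4146 + \left(-18 + 10 \left(-25\right)\right)\right) = \left(-4759 + 0\right) \left(-4146 + \left(-18 + 10 \left(-25\right)\right)\right) = - 4759 \left(-4146 - 268\right) = \left(-4759\right) \left(-4414\right) = 21006226$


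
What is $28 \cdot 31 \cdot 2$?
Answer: $1736$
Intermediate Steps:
$28 \cdot 31 \cdot 2 = 868 \cdot 2 = 1736$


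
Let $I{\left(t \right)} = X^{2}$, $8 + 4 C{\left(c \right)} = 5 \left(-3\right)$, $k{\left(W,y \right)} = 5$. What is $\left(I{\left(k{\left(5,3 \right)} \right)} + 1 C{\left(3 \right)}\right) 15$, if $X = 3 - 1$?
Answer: $- \frac{105}{4} \approx -26.25$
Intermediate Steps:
$C{\left(c \right)} = - \frac{23}{4}$ ($C{\left(c \right)} = -2 + \frac{5 \left(-3\right)}{4} = -2 + \frac{1}{4} \left(-15\right) = -2 - \frac{15}{4} = - \frac{23}{4}$)
$X = 2$
$I{\left(t \right)} = 4$ ($I{\left(t \right)} = 2^{2} = 4$)
$\left(I{\left(k{\left(5,3 \right)} \right)} + 1 C{\left(3 \right)}\right) 15 = \left(4 + 1 \left(- \frac{23}{4}\right)\right) 15 = \left(4 - \frac{23}{4}\right) 15 = \left(- \frac{7}{4}\right) 15 = - \frac{105}{4}$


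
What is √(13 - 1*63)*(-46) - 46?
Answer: -46 - 230*I*√2 ≈ -46.0 - 325.27*I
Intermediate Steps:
√(13 - 1*63)*(-46) - 46 = √(13 - 63)*(-46) - 46 = √(-50)*(-46) - 46 = (5*I*√2)*(-46) - 46 = -230*I*√2 - 46 = -46 - 230*I*√2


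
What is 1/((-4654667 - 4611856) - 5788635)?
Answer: -1/15055158 ≈ -6.6422e-8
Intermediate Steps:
1/((-4654667 - 4611856) - 5788635) = 1/(-9266523 - 5788635) = 1/(-15055158) = -1/15055158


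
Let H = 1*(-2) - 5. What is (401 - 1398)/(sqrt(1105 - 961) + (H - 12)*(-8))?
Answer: -997/164 ≈ -6.0793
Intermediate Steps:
H = -7 (H = -2 - 5 = -7)
(401 - 1398)/(sqrt(1105 - 961) + (H - 12)*(-8)) = (401 - 1398)/(sqrt(1105 - 961) + (-7 - 12)*(-8)) = -997/(sqrt(144) - 19*(-8)) = -997/(12 + 152) = -997/164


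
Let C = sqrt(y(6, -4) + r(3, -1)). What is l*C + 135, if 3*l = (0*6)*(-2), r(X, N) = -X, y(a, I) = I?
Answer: 135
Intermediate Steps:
l = 0 (l = ((0*6)*(-2))/3 = (0*(-2))/3 = (1/3)*0 = 0)
C = I*sqrt(7) (C = sqrt(-4 - 1*3) = sqrt(-4 - 3) = sqrt(-7) = I*sqrt(7) ≈ 2.6458*I)
l*C + 135 = 0*(I*sqrt(7)) + 135 = 0 + 135 = 135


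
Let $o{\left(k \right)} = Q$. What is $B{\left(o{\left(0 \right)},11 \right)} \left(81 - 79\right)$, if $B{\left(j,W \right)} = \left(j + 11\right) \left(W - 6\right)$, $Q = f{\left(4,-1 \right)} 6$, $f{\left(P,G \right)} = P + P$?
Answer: $590$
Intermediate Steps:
$f{\left(P,G \right)} = 2 P$
$Q = 48$ ($Q = 2 \cdot 4 \cdot 6 = 8 \cdot 6 = 48$)
$o{\left(k \right)} = 48$
$B{\left(j,W \right)} = \left(-6 + W\right) \left(11 + j\right)$ ($B{\left(j,W \right)} = \left(11 + j\right) \left(-6 + W\right) = \left(-6 + W\right) \left(11 + j\right)$)
$B{\left(o{\left(0 \right)},11 \right)} \left(81 - 79\right) = \left(-66 - 288 + 11 \cdot 11 + 11 \cdot 48\right) \left(81 - 79\right) = \left(-66 - 288 + 121 + 528\right) 2 = 295 \cdot 2 = 590$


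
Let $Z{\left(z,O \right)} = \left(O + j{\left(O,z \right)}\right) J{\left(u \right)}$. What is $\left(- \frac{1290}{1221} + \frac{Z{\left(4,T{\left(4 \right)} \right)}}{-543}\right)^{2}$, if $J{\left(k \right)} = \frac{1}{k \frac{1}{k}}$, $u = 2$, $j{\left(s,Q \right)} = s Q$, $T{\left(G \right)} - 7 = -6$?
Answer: $\frac{55472025625}{48841442001} \approx 1.1358$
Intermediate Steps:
$T{\left(G \right)} = 1$ ($T{\left(G \right)} = 7 - 6 = 1$)
$j{\left(s,Q \right)} = Q s$
$J{\left(k \right)} = 1$ ($J{\left(k \right)} = 1^{-1} = 1$)
$Z{\left(z,O \right)} = O + O z$ ($Z{\left(z,O \right)} = \left(O + z O\right) 1 = \left(O + O z\right) 1 = O + O z$)
$\left(- \frac{1290}{1221} + \frac{Z{\left(4,T{\left(4 \right)} \right)}}{-543}\right)^{2} = \left(- \frac{1290}{1221} + \frac{1 \left(1 + 4\right)}{-543}\right)^{2} = \left(\left(-1290\right) \frac{1}{1221} + 1 \cdot 5 \left(- \frac{1}{543}\right)\right)^{2} = \left(- \frac{430}{407} + 5 \left(- \frac{1}{543}\right)\right)^{2} = \left(- \frac{430}{407} - \frac{5}{543}\right)^{2} = \left(- \frac{235525}{221001}\right)^{2} = \frac{55472025625}{48841442001}$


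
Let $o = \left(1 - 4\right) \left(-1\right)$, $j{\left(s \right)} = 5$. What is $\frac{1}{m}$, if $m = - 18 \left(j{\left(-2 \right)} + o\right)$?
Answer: $- \frac{1}{144} \approx -0.0069444$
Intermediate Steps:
$o = 3$ ($o = \left(-3\right) \left(-1\right) = 3$)
$m = -144$ ($m = - 18 \left(5 + 3\right) = \left(-18\right) 8 = -144$)
$\frac{1}{m} = \frac{1}{-144} = - \frac{1}{144}$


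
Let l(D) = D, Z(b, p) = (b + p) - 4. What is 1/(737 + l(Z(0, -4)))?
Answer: 1/729 ≈ 0.0013717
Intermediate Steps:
Z(b, p) = -4 + b + p
1/(737 + l(Z(0, -4))) = 1/(737 + (-4 + 0 - 4)) = 1/(737 - 8) = 1/729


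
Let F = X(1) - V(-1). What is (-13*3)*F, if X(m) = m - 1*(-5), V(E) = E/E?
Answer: -195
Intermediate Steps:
V(E) = 1
X(m) = 5 + m (X(m) = m + 5 = 5 + m)
F = 5 (F = (5 + 1) - 1*1 = 6 - 1 = 5)
(-13*3)*F = -13*3*5 = -39*5 = -195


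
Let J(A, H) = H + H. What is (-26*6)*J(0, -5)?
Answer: 1560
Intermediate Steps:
J(A, H) = 2*H
(-26*6)*J(0, -5) = (-26*6)*(2*(-5)) = -156*(-10) = 1560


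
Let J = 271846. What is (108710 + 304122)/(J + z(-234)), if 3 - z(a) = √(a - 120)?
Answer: 112227966368/73901879155 + 412832*I*√354/73901879155 ≈ 1.5186 + 0.0001051*I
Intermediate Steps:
z(a) = 3 - √(-120 + a) (z(a) = 3 - √(a - 120) = 3 - √(-120 + a))
(108710 + 304122)/(J + z(-234)) = (108710 + 304122)/(271846 + (3 - √(-120 - 234))) = 412832/(271846 + (3 - √(-354))) = 412832/(271846 + (3 - I*√354)) = 412832/(271849 - I*√354)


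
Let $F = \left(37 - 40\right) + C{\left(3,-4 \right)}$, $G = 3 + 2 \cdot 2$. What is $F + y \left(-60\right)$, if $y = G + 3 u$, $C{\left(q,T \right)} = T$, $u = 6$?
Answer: $-1507$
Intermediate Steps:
$G = 7$ ($G = 3 + 4 = 7$)
$F = -7$ ($F = \left(37 - 40\right) - 4 = -3 - 4 = -7$)
$y = 25$ ($y = 7 + 3 \cdot 6 = 7 + 18 = 25$)
$F + y \left(-60\right) = -7 + 25 \left(-60\right) = -7 - 1500 = -1507$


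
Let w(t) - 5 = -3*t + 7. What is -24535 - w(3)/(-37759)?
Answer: -926417062/37759 ≈ -24535.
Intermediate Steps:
w(t) = 12 - 3*t (w(t) = 5 + (-3*t + 7) = 5 + (7 - 3*t) = 12 - 3*t)
-24535 - w(3)/(-37759) = -24535 - (12 - 3*3)/(-37759) = -24535 - (12 - 9)*(-1)/37759 = -24535 - 3*(-1)/37759 = -24535 - 1*(-3/37759) = -24535 + 3/37759 = -926417062/37759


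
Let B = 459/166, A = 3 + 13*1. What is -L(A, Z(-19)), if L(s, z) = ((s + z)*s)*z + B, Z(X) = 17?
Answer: -1490475/166 ≈ -8978.8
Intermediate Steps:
A = 16 (A = 3 + 13 = 16)
B = 459/166 (B = 459*(1/166) = 459/166 ≈ 2.7651)
L(s, z) = 459/166 + s*z*(s + z) (L(s, z) = ((s + z)*s)*z + 459/166 = (s*(s + z))*z + 459/166 = s*z*(s + z) + 459/166 = 459/166 + s*z*(s + z))
-L(A, Z(-19)) = -(459/166 + 16*17² + 17*16²) = -(459/166 + 16*289 + 17*256) = -(459/166 + 4624 + 4352) = -1*1490475/166 = -1490475/166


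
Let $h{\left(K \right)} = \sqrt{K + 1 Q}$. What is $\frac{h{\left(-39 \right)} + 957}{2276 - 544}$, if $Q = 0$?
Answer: $\frac{957}{1732} + \frac{i \sqrt{39}}{1732} \approx 0.55254 + 0.0036057 i$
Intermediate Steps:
$h{\left(K \right)} = \sqrt{K}$ ($h{\left(K \right)} = \sqrt{K + 1 \cdot 0} = \sqrt{K + 0} = \sqrt{K}$)
$\frac{h{\left(-39 \right)} + 957}{2276 - 544} = \frac{\sqrt{-39} + 957}{2276 - 544} = \frac{i \sqrt{39} + 957}{1732} = \left(957 + i \sqrt{39}\right) \frac{1}{1732} = \frac{957}{1732} + \frac{i \sqrt{39}}{1732}$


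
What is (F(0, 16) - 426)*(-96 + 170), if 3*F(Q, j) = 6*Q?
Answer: -31524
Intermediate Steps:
F(Q, j) = 2*Q (F(Q, j) = (6*Q)/3 = 2*Q)
(F(0, 16) - 426)*(-96 + 170) = (2*0 - 426)*(-96 + 170) = (0 - 426)*74 = -426*74 = -31524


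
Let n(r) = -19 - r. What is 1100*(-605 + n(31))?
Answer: -720500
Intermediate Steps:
1100*(-605 + n(31)) = 1100*(-605 + (-19 - 1*31)) = 1100*(-605 + (-19 - 31)) = 1100*(-605 - 50) = 1100*(-655) = -720500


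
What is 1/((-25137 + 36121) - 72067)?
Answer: -1/61083 ≈ -1.6371e-5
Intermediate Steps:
1/((-25137 + 36121) - 72067) = 1/(10984 - 72067) = 1/(-61083) = -1/61083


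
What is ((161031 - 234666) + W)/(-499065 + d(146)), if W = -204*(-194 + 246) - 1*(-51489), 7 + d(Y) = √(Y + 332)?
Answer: 2724434048/41512143451 + 5459*√478/41512143451 ≈ 0.065633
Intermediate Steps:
d(Y) = -7 + √(332 + Y) (d(Y) = -7 + √(Y + 332) = -7 + √(332 + Y))
W = 40881 (W = -204*52 + 51489 = -10608 + 51489 = 40881)
((161031 - 234666) + W)/(-499065 + d(146)) = ((161031 - 234666) + 40881)/(-499065 + (-7 + √(332 + 146))) = (-73635 + 40881)/(-499065 + (-7 + √478)) = -32754/(-499072 + √478)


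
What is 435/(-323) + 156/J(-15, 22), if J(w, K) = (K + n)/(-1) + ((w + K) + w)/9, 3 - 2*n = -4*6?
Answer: -1191909/211565 ≈ -5.6338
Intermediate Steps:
n = 27/2 (n = 3/2 - (-2)*6 = 3/2 - ½*(-24) = 3/2 + 12 = 27/2 ≈ 13.500)
J(w, K) = -27/2 - 8*K/9 + 2*w/9 (J(w, K) = (K + 27/2)/(-1) + ((w + K) + w)/9 = (27/2 + K)*(-1) + ((K + w) + w)*(⅑) = (-27/2 - K) + (K + 2*w)*(⅑) = (-27/2 - K) + (K/9 + 2*w/9) = -27/2 - 8*K/9 + 2*w/9)
435/(-323) + 156/J(-15, 22) = 435/(-323) + 156/(-27/2 - 8/9*22 + (2/9)*(-15)) = 435*(-1/323) + 156/(-27/2 - 176/9 - 10/3) = -435/323 + 156/(-655/18) = -435/323 + 156*(-18/655) = -435/323 - 2808/655 = -1191909/211565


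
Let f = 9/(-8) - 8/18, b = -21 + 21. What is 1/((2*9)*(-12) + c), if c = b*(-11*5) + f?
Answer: -72/15665 ≈ -0.0045962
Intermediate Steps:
b = 0
f = -113/72 (f = 9*(-⅛) - 8*1/18 = -9/8 - 4/9 = -113/72 ≈ -1.5694)
c = -113/72 (c = 0*(-11*5) - 113/72 = 0*(-55) - 113/72 = 0 - 113/72 = -113/72 ≈ -1.5694)
1/((2*9)*(-12) + c) = 1/((2*9)*(-12) - 113/72) = 1/(18*(-12) - 113/72) = 1/(-216 - 113/72) = 1/(-15665/72) = -72/15665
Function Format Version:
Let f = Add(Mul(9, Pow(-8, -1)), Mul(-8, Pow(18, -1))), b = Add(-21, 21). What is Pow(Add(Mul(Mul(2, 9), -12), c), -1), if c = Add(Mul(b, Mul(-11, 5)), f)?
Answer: Rational(-72, 15665) ≈ -0.0045962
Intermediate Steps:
b = 0
f = Rational(-113, 72) (f = Add(Mul(9, Rational(-1, 8)), Mul(-8, Rational(1, 18))) = Add(Rational(-9, 8), Rational(-4, 9)) = Rational(-113, 72) ≈ -1.5694)
c = Rational(-113, 72) (c = Add(Mul(0, Mul(-11, 5)), Rational(-113, 72)) = Add(Mul(0, -55), Rational(-113, 72)) = Add(0, Rational(-113, 72)) = Rational(-113, 72) ≈ -1.5694)
Pow(Add(Mul(Mul(2, 9), -12), c), -1) = Pow(Add(Mul(Mul(2, 9), -12), Rational(-113, 72)), -1) = Pow(Add(Mul(18, -12), Rational(-113, 72)), -1) = Pow(Add(-216, Rational(-113, 72)), -1) = Pow(Rational(-15665, 72), -1) = Rational(-72, 15665)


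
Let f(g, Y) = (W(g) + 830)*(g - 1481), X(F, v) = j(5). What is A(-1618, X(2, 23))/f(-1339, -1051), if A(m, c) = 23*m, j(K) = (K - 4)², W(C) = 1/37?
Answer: 688459/43302510 ≈ 0.015899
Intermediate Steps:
W(C) = 1/37
j(K) = (-4 + K)²
X(F, v) = 1 (X(F, v) = (-4 + 5)² = 1² = 1)
f(g, Y) = -45482991/37 + 30711*g/37 (f(g, Y) = (1/37 + 830)*(g - 1481) = 30711*(-1481 + g)/37 = -45482991/37 + 30711*g/37)
A(-1618, X(2, 23))/f(-1339, -1051) = (23*(-1618))/(-45482991/37 + (30711/37)*(-1339)) = -37214/(-45482991/37 - 41122029/37) = -37214/(-86605020/37) = -37214*(-37/86605020) = 688459/43302510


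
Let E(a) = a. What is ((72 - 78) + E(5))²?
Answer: 1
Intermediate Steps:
((72 - 78) + E(5))² = ((72 - 78) + 5)² = (-6 + 5)² = (-1)² = 1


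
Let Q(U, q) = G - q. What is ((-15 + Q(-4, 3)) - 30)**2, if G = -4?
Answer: 2704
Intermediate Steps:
Q(U, q) = -4 - q
((-15 + Q(-4, 3)) - 30)**2 = ((-15 + (-4 - 1*3)) - 30)**2 = ((-15 + (-4 - 3)) - 30)**2 = ((-15 - 7) - 30)**2 = (-22 - 30)**2 = (-52)**2 = 2704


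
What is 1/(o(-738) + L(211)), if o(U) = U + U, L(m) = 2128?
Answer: 1/652 ≈ 0.0015337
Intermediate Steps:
o(U) = 2*U
1/(o(-738) + L(211)) = 1/(2*(-738) + 2128) = 1/(-1476 + 2128) = 1/652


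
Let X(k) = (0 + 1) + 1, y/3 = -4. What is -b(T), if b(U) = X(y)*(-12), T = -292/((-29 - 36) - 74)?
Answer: 24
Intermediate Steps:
y = -12 (y = 3*(-4) = -12)
X(k) = 2 (X(k) = 1 + 1 = 2)
T = 292/139 (T = -292/(-65 - 74) = -292/(-139) = -292*(-1/139) = 292/139 ≈ 2.1007)
b(U) = -24 (b(U) = 2*(-12) = -24)
-b(T) = -1*(-24) = 24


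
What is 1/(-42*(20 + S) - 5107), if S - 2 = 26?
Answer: -1/7123 ≈ -0.00014039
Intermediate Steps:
S = 28 (S = 2 + 26 = 28)
1/(-42*(20 + S) - 5107) = 1/(-42*(20 + 28) - 5107) = 1/(-42*48 - 5107) = 1/(-2016 - 5107) = 1/(-7123) = -1/7123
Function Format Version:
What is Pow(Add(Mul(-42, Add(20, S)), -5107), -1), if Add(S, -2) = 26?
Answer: Rational(-1, 7123) ≈ -0.00014039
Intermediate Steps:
S = 28 (S = Add(2, 26) = 28)
Pow(Add(Mul(-42, Add(20, S)), -5107), -1) = Pow(Add(Mul(-42, Add(20, 28)), -5107), -1) = Pow(Add(Mul(-42, 48), -5107), -1) = Pow(Add(-2016, -5107), -1) = Pow(-7123, -1) = Rational(-1, 7123)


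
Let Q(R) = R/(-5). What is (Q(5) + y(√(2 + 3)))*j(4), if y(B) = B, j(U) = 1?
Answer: -1 + √5 ≈ 1.2361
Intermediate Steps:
Q(R) = -R/5 (Q(R) = R*(-⅕) = -R/5)
(Q(5) + y(√(2 + 3)))*j(4) = (-⅕*5 + √(2 + 3))*1 = (-1 + √5)*1 = -1 + √5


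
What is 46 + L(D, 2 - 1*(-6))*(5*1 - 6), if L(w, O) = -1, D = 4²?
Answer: 47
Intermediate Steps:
D = 16
46 + L(D, 2 - 1*(-6))*(5*1 - 6) = 46 - (5*1 - 6) = 46 - (5 - 6) = 46 - 1*(-1) = 46 + 1 = 47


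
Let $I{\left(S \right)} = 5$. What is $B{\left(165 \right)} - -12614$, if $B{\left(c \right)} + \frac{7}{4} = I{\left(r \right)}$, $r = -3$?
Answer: $\frac{50469}{4} \approx 12617.0$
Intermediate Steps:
$B{\left(c \right)} = \frac{13}{4}$ ($B{\left(c \right)} = - \frac{7}{4} + 5 = \frac{13}{4}$)
$B{\left(165 \right)} - -12614 = \frac{13}{4} - -12614 = \frac{13}{4} + 12614 = \frac{50469}{4}$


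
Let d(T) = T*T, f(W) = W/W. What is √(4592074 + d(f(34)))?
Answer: 5*√183683 ≈ 2142.9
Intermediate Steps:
f(W) = 1
d(T) = T²
√(4592074 + d(f(34))) = √(4592074 + 1²) = √(4592074 + 1) = √4592075 = 5*√183683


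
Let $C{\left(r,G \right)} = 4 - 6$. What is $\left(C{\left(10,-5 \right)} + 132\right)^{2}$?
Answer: $16900$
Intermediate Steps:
$C{\left(r,G \right)} = -2$ ($C{\left(r,G \right)} = 4 - 6 = -2$)
$\left(C{\left(10,-5 \right)} + 132\right)^{2} = \left(-2 + 132\right)^{2} = 130^{2} = 16900$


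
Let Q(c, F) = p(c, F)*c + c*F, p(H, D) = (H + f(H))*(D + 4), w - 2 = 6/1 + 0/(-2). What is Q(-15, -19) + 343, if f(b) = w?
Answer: -947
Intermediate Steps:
w = 8 (w = 2 + (6/1 + 0/(-2)) = 2 + (6*1 + 0*(-1/2)) = 2 + (6 + 0) = 2 + 6 = 8)
f(b) = 8
p(H, D) = (4 + D)*(8 + H) (p(H, D) = (H + 8)*(D + 4) = (8 + H)*(4 + D) = (4 + D)*(8 + H))
Q(c, F) = F*c + c*(32 + 4*c + 8*F + F*c) (Q(c, F) = (32 + 4*c + 8*F + F*c)*c + c*F = c*(32 + 4*c + 8*F + F*c) + F*c = F*c + c*(32 + 4*c + 8*F + F*c))
Q(-15, -19) + 343 = -15*(32 + 4*(-15) + 9*(-19) - 19*(-15)) + 343 = -15*(32 - 60 - 171 + 285) + 343 = -15*86 + 343 = -1290 + 343 = -947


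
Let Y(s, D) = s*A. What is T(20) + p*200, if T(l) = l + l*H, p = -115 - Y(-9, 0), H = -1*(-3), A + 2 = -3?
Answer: -31920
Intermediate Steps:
A = -5 (A = -2 - 3 = -5)
Y(s, D) = -5*s (Y(s, D) = s*(-5) = -5*s)
H = 3
p = -160 (p = -115 - (-5)*(-9) = -115 - 1*45 = -115 - 45 = -160)
T(l) = 4*l (T(l) = l + l*3 = l + 3*l = 4*l)
T(20) + p*200 = 4*20 - 160*200 = 80 - 32000 = -31920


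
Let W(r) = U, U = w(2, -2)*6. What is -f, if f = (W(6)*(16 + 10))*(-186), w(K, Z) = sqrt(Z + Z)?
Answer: 58032*I ≈ 58032.0*I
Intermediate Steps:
w(K, Z) = sqrt(2)*sqrt(Z) (w(K, Z) = sqrt(2*Z) = sqrt(2)*sqrt(Z))
U = 12*I (U = (sqrt(2)*sqrt(-2))*6 = (sqrt(2)*(I*sqrt(2)))*6 = (2*I)*6 = 12*I ≈ 12.0*I)
W(r) = 12*I
f = -58032*I (f = ((12*I)*(16 + 10))*(-186) = ((12*I)*26)*(-186) = (312*I)*(-186) = -58032*I ≈ -58032.0*I)
-f = -(-58032)*I = 58032*I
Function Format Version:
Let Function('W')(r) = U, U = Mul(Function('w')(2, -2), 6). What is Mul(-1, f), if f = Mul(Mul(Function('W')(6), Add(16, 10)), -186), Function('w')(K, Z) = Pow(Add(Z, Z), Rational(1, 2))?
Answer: Mul(58032, I) ≈ Mul(58032., I)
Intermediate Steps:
Function('w')(K, Z) = Mul(Pow(2, Rational(1, 2)), Pow(Z, Rational(1, 2))) (Function('w')(K, Z) = Pow(Mul(2, Z), Rational(1, 2)) = Mul(Pow(2, Rational(1, 2)), Pow(Z, Rational(1, 2))))
U = Mul(12, I) (U = Mul(Mul(Pow(2, Rational(1, 2)), Pow(-2, Rational(1, 2))), 6) = Mul(Mul(Pow(2, Rational(1, 2)), Mul(I, Pow(2, Rational(1, 2)))), 6) = Mul(Mul(2, I), 6) = Mul(12, I) ≈ Mul(12.000, I))
Function('W')(r) = Mul(12, I)
f = Mul(-58032, I) (f = Mul(Mul(Mul(12, I), Add(16, 10)), -186) = Mul(Mul(Mul(12, I), 26), -186) = Mul(Mul(312, I), -186) = Mul(-58032, I) ≈ Mul(-58032., I))
Mul(-1, f) = Mul(-1, Mul(-58032, I)) = Mul(58032, I)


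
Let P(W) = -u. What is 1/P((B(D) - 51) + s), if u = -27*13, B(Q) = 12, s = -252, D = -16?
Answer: 1/351 ≈ 0.0028490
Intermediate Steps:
u = -351
P(W) = 351 (P(W) = -1*(-351) = 351)
1/P((B(D) - 51) + s) = 1/351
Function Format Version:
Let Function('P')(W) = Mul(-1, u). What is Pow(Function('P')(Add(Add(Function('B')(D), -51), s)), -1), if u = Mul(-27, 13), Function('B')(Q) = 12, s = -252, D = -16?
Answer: Rational(1, 351) ≈ 0.0028490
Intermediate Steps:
u = -351
Function('P')(W) = 351 (Function('P')(W) = Mul(-1, -351) = 351)
Pow(Function('P')(Add(Add(Function('B')(D), -51), s)), -1) = Pow(351, -1) = Rational(1, 351)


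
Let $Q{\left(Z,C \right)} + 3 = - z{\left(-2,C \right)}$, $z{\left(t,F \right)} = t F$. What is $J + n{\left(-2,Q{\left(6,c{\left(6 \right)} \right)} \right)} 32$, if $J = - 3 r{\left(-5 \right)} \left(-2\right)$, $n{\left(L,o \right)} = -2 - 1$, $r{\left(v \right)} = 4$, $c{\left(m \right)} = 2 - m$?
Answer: $-72$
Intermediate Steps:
$z{\left(t,F \right)} = F t$
$Q{\left(Z,C \right)} = -3 + 2 C$ ($Q{\left(Z,C \right)} = -3 - C \left(-2\right) = -3 - - 2 C = -3 + 2 C$)
$n{\left(L,o \right)} = -3$ ($n{\left(L,o \right)} = -2 - 1 = -3$)
$J = 24$ ($J = \left(-3\right) 4 \left(-2\right) = \left(-12\right) \left(-2\right) = 24$)
$J + n{\left(-2,Q{\left(6,c{\left(6 \right)} \right)} \right)} 32 = 24 - 96 = -72$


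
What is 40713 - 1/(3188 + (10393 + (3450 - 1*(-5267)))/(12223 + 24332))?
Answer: 316357514153/7770430 ≈ 40713.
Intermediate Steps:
40713 - 1/(3188 + (10393 + (3450 - 1*(-5267)))/(12223 + 24332)) = 40713 - 1/(3188 + (10393 + (3450 + 5267))/36555) = 40713 - 1/(3188 + (10393 + 8717)*(1/36555)) = 40713 - 1/(3188 + 19110*(1/36555)) = 40713 - 1/(3188 + 1274/2437) = 40713 - 1/7770430/2437 = 40713 - 1*2437/7770430 = 40713 - 2437/7770430 = 316357514153/7770430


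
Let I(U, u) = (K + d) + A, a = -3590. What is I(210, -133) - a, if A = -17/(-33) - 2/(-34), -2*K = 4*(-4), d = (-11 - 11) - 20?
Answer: 1995238/561 ≈ 3556.6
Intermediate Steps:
d = -42 (d = -22 - 20 = -42)
K = 8 (K = -2*(-4) = -½*(-16) = 8)
A = 322/561 (A = -17*(-1/33) - 2*(-1/34) = 17/33 + 1/17 = 322/561 ≈ 0.57397)
I(U, u) = -18752/561 (I(U, u) = (8 - 42) + 322/561 = -34 + 322/561 = -18752/561)
I(210, -133) - a = -18752/561 - 1*(-3590) = -18752/561 + 3590 = 1995238/561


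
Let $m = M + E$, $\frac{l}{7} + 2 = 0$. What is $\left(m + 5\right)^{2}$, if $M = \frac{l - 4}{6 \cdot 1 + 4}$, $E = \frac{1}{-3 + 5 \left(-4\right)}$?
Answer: $\frac{131769}{13225} \approx 9.9636$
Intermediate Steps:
$l = -14$ ($l = -14 + 7 \cdot 0 = -14 + 0 = -14$)
$E = - \frac{1}{23}$ ($E = \frac{1}{-3 - 20} = \frac{1}{-23} = - \frac{1}{23} \approx -0.043478$)
$M = - \frac{9}{5}$ ($M = \frac{-14 - 4}{6 \cdot 1 + 4} = - \frac{18}{6 + 4} = - \frac{18}{10} = \left(-18\right) \frac{1}{10} = - \frac{9}{5} \approx -1.8$)
$m = - \frac{212}{115}$ ($m = - \frac{9}{5} - \frac{1}{23} = - \frac{212}{115} \approx -1.8435$)
$\left(m + 5\right)^{2} = \left(- \frac{212}{115} + 5\right)^{2} = \left(\frac{363}{115}\right)^{2} = \frac{131769}{13225}$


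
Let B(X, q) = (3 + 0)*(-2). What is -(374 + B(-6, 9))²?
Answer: -135424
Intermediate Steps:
B(X, q) = -6 (B(X, q) = 3*(-2) = -6)
-(374 + B(-6, 9))² = -(374 - 6)² = -1*368² = -1*135424 = -135424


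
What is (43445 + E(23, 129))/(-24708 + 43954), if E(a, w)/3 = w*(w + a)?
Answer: 102269/19246 ≈ 5.3138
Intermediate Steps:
E(a, w) = 3*w*(a + w) (E(a, w) = 3*(w*(w + a)) = 3*(w*(a + w)) = 3*w*(a + w))
(43445 + E(23, 129))/(-24708 + 43954) = (43445 + 3*129*(23 + 129))/(-24708 + 43954) = (43445 + 3*129*152)/19246 = (43445 + 58824)*(1/19246) = 102269*(1/19246) = 102269/19246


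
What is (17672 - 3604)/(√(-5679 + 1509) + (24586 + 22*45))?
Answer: 1294256/2353007 - 7034*I*√4170/327067973 ≈ 0.55004 - 0.0013888*I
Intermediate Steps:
(17672 - 3604)/(√(-5679 + 1509) + (24586 + 22*45)) = 14068/(√(-4170) + (24586 + 990)) = 14068/(I*√4170 + 25576) = 14068/(25576 + I*√4170)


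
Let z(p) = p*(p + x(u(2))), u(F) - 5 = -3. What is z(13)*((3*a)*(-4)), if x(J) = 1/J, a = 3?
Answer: -6318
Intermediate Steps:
u(F) = 2 (u(F) = 5 - 3 = 2)
z(p) = p*(1/2 + p) (z(p) = p*(p + 1/2) = p*(1/2 + p))
z(13)*((3*a)*(-4)) = (13*(1/2 + 13))*((3*3)*(-4)) = (13*(27/2))*(9*(-4)) = (351/2)*(-36) = -6318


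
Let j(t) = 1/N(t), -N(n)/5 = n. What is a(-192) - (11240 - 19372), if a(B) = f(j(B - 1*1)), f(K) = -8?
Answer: 8124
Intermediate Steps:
N(n) = -5*n
j(t) = -1/(5*t) (j(t) = 1/(-5*t) = -1/(5*t))
a(B) = -8
a(-192) - (11240 - 19372) = -8 - (11240 - 19372) = -8 - 1*(-8132) = -8 + 8132 = 8124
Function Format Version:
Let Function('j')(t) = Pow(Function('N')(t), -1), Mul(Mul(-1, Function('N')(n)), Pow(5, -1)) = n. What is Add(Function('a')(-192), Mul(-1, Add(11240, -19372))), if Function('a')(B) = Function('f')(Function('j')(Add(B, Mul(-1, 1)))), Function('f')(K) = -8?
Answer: 8124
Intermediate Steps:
Function('N')(n) = Mul(-5, n)
Function('j')(t) = Mul(Rational(-1, 5), Pow(t, -1)) (Function('j')(t) = Pow(Mul(-5, t), -1) = Mul(Rational(-1, 5), Pow(t, -1)))
Function('a')(B) = -8
Add(Function('a')(-192), Mul(-1, Add(11240, -19372))) = Add(-8, Mul(-1, Add(11240, -19372))) = Add(-8, Mul(-1, -8132)) = Add(-8, 8132) = 8124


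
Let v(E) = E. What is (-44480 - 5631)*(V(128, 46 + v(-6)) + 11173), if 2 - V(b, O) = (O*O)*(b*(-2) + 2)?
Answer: -20925100825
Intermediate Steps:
V(b, O) = 2 - O²*(2 - 2*b) (V(b, O) = 2 - O*O*(b*(-2) + 2) = 2 - O²*(-2*b + 2) = 2 - O²*(2 - 2*b))
(-44480 - 5631)*(V(128, 46 + v(-6)) + 11173) = (-44480 - 5631)*((2 - 2*(46 - 6)² + 2*128*(46 - 6)²) + 11173) = -50111*((2 - 2*40² + 2*128*40²) + 11173) = -50111*((2 - 2*1600 + 2*128*1600) + 11173) = -50111*((2 - 3200 + 409600) + 11173) = -50111*(406402 + 11173) = -50111*417575 = -20925100825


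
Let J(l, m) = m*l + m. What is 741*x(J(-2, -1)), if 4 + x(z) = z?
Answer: -2223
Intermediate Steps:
J(l, m) = m + l*m (J(l, m) = l*m + m = m + l*m)
x(z) = -4 + z
741*x(J(-2, -1)) = 741*(-4 - (1 - 2)) = 741*(-4 - 1*(-1)) = 741*(-4 + 1) = 741*(-3) = -2223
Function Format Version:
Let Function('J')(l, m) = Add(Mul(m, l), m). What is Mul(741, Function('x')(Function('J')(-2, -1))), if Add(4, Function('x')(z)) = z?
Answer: -2223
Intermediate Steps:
Function('J')(l, m) = Add(m, Mul(l, m)) (Function('J')(l, m) = Add(Mul(l, m), m) = Add(m, Mul(l, m)))
Function('x')(z) = Add(-4, z)
Mul(741, Function('x')(Function('J')(-2, -1))) = Mul(741, Add(-4, Mul(-1, Add(1, -2)))) = Mul(741, Add(-4, Mul(-1, -1))) = Mul(741, Add(-4, 1)) = Mul(741, -3) = -2223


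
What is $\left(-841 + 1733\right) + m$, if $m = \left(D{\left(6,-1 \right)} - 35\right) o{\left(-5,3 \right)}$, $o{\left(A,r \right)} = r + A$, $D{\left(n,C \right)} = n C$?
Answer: $974$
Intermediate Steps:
$D{\left(n,C \right)} = C n$
$o{\left(A,r \right)} = A + r$
$m = 82$ ($m = \left(\left(-1\right) 6 - 35\right) \left(-5 + 3\right) = \left(-6 - 35\right) \left(-2\right) = \left(-41\right) \left(-2\right) = 82$)
$\left(-841 + 1733\right) + m = \left(-841 + 1733\right) + 82 = 892 + 82 = 974$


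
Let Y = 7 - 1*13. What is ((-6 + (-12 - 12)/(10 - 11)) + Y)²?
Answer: 144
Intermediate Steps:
Y = -6 (Y = 7 - 13 = -6)
((-6 + (-12 - 12)/(10 - 11)) + Y)² = ((-6 + (-12 - 12)/(10 - 11)) - 6)² = ((-6 - 24/(-1)) - 6)² = ((-6 - 24*(-1)) - 6)² = ((-6 + 24) - 6)² = (18 - 6)² = 12² = 144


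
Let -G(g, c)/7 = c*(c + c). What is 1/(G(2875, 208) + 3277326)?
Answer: 1/2671630 ≈ 3.7430e-7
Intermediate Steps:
G(g, c) = -14*c² (G(g, c) = -7*c*(c + c) = -7*c*2*c = -14*c²)
1/(G(2875, 208) + 3277326) = 1/(-14*208² + 3277326) = 1/(-14*43264 + 3277326) = 1/(-605696 + 3277326) = 1/2671630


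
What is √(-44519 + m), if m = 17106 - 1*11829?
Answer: I*√39242 ≈ 198.1*I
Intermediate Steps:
m = 5277 (m = 17106 - 11829 = 5277)
√(-44519 + m) = √(-44519 + 5277) = √(-39242) = I*√39242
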